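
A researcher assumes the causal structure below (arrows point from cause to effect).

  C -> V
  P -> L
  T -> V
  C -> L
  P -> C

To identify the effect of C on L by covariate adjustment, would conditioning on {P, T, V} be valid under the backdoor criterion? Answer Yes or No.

No

Backdoor paths from C to L (paths whose first edge points into C):
  P1: C <- P -> L
Condition 1 (no descendant of C in the set): FAILS — V is a descendant of C.
Condition 2 (every backdoor path blocked by {P, T, V}):
  P1: blocked at fork node P ∈ conditioning set.
{P, T, V} does not satisfy the backdoor criterion.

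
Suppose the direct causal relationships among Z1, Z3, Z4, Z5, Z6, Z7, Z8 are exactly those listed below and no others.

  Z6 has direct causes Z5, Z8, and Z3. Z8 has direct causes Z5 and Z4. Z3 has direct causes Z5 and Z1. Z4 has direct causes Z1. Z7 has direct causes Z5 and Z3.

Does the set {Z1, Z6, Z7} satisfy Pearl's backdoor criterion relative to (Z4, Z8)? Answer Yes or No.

No

Backdoor paths from Z4 to Z8 (paths whose first edge points into Z4):
  P1: Z4 <- Z1 -> Z3 <- Z5 -> Z8
  P2: Z4 <- Z1 -> Z3 <- Z5 -> Z6 <- Z8
  P3: Z4 <- Z1 -> Z3 -> Z7 <- Z5 -> Z8
  P4: Z4 <- Z1 -> Z3 -> Z7 <- Z5 -> Z6 <- Z8
  P5: Z4 <- Z1 -> Z3 -> Z6 <- Z5 -> Z8
  P6: Z4 <- Z1 -> Z3 -> Z6 <- Z8
Condition 1 (no descendant of Z4 in the set): FAILS — Z6 is a descendant of Z4.
Condition 2 (every backdoor path blocked by {Z1, Z6, Z7}):
  P1: blocked at fork node Z1 ∈ conditioning set.
  P2: blocked at fork node Z1 ∈ conditioning set.
  P3: blocked at fork node Z1 ∈ conditioning set.
  P4: blocked at fork node Z1 ∈ conditioning set.
  P5: blocked at fork node Z1 ∈ conditioning set.
  P6: blocked at fork node Z1 ∈ conditioning set.
{Z1, Z6, Z7} does not satisfy the backdoor criterion.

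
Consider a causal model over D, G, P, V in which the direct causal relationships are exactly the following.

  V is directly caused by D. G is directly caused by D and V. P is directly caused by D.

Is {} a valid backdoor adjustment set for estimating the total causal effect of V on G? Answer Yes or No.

Backdoor paths from V to G (paths whose first edge points into V):
  P1: V <- D -> G
Condition 1 (no descendant of V in the set): holds — descendants of V are {G}; none are in {}.
Condition 2 (every backdoor path blocked by {}):
  P1: open — no interior node is in the conditioning set.
{} does not satisfy the backdoor criterion.

No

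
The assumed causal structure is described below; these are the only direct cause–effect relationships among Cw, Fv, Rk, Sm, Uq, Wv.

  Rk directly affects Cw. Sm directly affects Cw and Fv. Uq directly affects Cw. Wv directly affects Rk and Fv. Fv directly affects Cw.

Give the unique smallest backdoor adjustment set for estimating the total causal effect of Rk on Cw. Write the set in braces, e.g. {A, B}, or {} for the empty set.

{Wv}

Variables eligible for adjustment (non-descendants of Rk, excluding Rk and Cw): {Fv, Sm, Uq, Wv}.
Backdoor paths from Rk to Cw:
  P1: Rk <- Wv -> Fv <- Sm -> Cw
  P2: Rk <- Wv -> Fv -> Cw
The empty set is not sufficient: P2 (Rk <- Wv -> Fv -> Cw) has no collider blocking it and no conditioned non-collider, so it is open.
Try {Wv}:
  P1: blocked at fork node Wv ∈ conditioning set.
  P2: blocked at fork node Wv ∈ conditioning set.
{Wv} contains no descendant of Rk and blocks every backdoor path.
No other singleton works — e.g. {Uq} leaves P2 open — so {Wv} is the unique smallest valid adjustment set.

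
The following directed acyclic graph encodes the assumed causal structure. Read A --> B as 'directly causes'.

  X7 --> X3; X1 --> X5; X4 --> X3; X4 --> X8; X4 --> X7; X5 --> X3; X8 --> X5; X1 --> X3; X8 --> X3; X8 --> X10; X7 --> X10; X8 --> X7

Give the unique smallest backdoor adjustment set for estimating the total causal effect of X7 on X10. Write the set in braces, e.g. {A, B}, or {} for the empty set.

{X8}

Variables eligible for adjustment (non-descendants of X7, excluding X7 and X10): {X1, X4, X5, X8}.
Backdoor paths from X7 to X10:
  P1: X7 <- X4 -> X8 -> X10
  P2: X7 <- X4 -> X3 <- X1 -> X5 <- X8 -> X10
  P3: X7 <- X4 -> X3 <- X8 -> X10
  P4: X7 <- X4 -> X3 <- X5 <- X8 -> X10
  P5: X7 <- X8 -> X10
The empty set is not sufficient: P1 (X7 <- X4 -> X8 -> X10) has no collider blocking it and no conditioned non-collider, so it is open.
Try {X8}:
  P1: blocked at chain node X8 ∈ conditioning set.
  P2: blocked at collider X3 (neither it nor any descendant is in the conditioning set).
  P3: blocked at collider X3 (neither it nor any descendant is in the conditioning set).
  P4: blocked at collider X3 (neither it nor any descendant is in the conditioning set).
  P5: blocked at fork node X8 ∈ conditioning set.
{X8} contains no descendant of X7 and blocks every backdoor path.
No other singleton works — e.g. {X1} leaves P1 open — so {X8} is the unique smallest valid adjustment set.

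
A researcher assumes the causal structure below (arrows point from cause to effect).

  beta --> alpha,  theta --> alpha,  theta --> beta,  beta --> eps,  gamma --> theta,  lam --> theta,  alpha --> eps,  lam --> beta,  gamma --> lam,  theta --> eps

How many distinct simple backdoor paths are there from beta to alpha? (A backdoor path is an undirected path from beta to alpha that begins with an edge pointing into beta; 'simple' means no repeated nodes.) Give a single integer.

A backdoor path from beta to alpha is any simple undirected path whose first edge points into beta (i.e. leaves beta via a parent).
Parents of beta: {lam, theta}.
Enumerating:
  P1: beta <- lam <- gamma -> theta -> alpha
  P2: beta <- lam <- gamma -> theta -> eps <- alpha
  P3: beta <- lam -> theta -> alpha
  P4: beta <- lam -> theta -> eps <- alpha
  P5: beta <- theta -> alpha
  P6: beta <- theta -> eps <- alpha
That exhausts the simple backdoor paths. Count: 6.

6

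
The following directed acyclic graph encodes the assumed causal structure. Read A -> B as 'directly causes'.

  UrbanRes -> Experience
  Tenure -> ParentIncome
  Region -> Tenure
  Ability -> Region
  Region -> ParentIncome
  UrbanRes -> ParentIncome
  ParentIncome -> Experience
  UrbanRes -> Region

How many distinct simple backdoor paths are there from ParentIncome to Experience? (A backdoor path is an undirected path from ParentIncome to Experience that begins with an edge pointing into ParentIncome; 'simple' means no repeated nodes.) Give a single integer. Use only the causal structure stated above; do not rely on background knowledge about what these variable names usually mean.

3

A backdoor path from ParentIncome to Experience is any simple undirected path whose first edge points into ParentIncome (i.e. leaves ParentIncome via a parent).
Parents of ParentIncome: {Region, Tenure, UrbanRes}.
Enumerating:
  P1: ParentIncome <- UrbanRes -> Experience
  P2: ParentIncome <- Region <- UrbanRes -> Experience
  P3: ParentIncome <- Tenure <- Region <- UrbanRes -> Experience
That exhausts the simple backdoor paths. Count: 3.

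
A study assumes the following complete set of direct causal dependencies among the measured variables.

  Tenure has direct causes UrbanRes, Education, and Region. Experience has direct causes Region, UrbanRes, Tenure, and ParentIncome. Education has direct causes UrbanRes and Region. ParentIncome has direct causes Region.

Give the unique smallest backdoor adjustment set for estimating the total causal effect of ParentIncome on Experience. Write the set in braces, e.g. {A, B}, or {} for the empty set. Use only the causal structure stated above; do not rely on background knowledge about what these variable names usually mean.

{Region}

Variables eligible for adjustment (non-descendants of ParentIncome, excluding ParentIncome and Experience): {Education, Region, Tenure, UrbanRes}.
Backdoor paths from ParentIncome to Experience:
  P1: ParentIncome <- Region -> Education <- UrbanRes -> Tenure -> Experience
  P2: ParentIncome <- Region -> Education <- UrbanRes -> Experience
  P3: ParentIncome <- Region -> Education -> Tenure <- UrbanRes -> Experience
  P4: ParentIncome <- Region -> Education -> Tenure -> Experience
  P5: ParentIncome <- Region -> Tenure <- UrbanRes -> Experience
  P6: ParentIncome <- Region -> Tenure <- Education <- UrbanRes -> Experience
  P7: ParentIncome <- Region -> Tenure -> Experience
  P8: ParentIncome <- Region -> Experience
The empty set is not sufficient: P4 (ParentIncome <- Region -> Education -> Tenure -> Experience) has no collider blocking it and no conditioned non-collider, so it is open.
Try {Region}:
  P1: blocked at fork node Region ∈ conditioning set.
  P2: blocked at fork node Region ∈ conditioning set.
  P3: blocked at fork node Region ∈ conditioning set.
  P4: blocked at fork node Region ∈ conditioning set.
  P5: blocked at fork node Region ∈ conditioning set.
  P6: blocked at fork node Region ∈ conditioning set.
  P7: blocked at fork node Region ∈ conditioning set.
  P8: blocked at fork node Region ∈ conditioning set.
{Region} contains no descendant of ParentIncome and blocks every backdoor path.
No other singleton works — e.g. {UrbanRes} leaves P4 open — so {Region} is the unique smallest valid adjustment set.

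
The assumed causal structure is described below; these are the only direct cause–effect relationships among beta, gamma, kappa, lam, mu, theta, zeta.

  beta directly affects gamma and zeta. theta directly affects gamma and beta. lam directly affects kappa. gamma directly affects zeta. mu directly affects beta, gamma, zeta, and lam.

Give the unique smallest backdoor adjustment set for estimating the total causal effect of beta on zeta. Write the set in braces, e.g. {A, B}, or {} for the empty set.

Variables eligible for adjustment (non-descendants of beta, excluding beta and zeta): {kappa, lam, mu, theta}.
Backdoor paths from beta to zeta:
  P1: beta <- mu -> gamma -> zeta
  P2: beta <- mu -> zeta
  P3: beta <- theta -> gamma <- mu -> zeta
  P4: beta <- theta -> gamma -> zeta
The empty set is not sufficient: P1 (beta <- mu -> gamma -> zeta) has no collider blocking it and no conditioned non-collider, so it is open.
Try {mu, theta}:
  P1: blocked at fork node mu ∈ conditioning set.
  P2: blocked at fork node mu ∈ conditioning set.
  P3: blocked at fork node theta ∈ conditioning set.
  P4: blocked at fork node theta ∈ conditioning set.
{mu, theta} contains no descendant of beta and blocks every backdoor path.
Every element of {mu, theta} is needed (dropping mu leaves P1 open; dropping theta leaves P4 open), so no proper subset is valid.
Among all size-2 subsets of the eligible variables, only {mu, theta} blocks every backdoor path, so it is the unique smallest valid adjustment set.

{mu, theta}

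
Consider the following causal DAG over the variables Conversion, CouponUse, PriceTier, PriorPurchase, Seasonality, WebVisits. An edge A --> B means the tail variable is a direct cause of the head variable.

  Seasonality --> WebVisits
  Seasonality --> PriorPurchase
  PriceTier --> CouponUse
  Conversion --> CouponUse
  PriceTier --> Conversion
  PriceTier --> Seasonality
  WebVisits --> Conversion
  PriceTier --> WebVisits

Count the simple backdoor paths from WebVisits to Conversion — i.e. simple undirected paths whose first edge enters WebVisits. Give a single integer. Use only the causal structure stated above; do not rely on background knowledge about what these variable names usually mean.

4

A backdoor path from WebVisits to Conversion is any simple undirected path whose first edge points into WebVisits (i.e. leaves WebVisits via a parent).
Parents of WebVisits: {PriceTier, Seasonality}.
Enumerating:
  P1: WebVisits <- PriceTier -> Conversion
  P2: WebVisits <- PriceTier -> CouponUse <- Conversion
  P3: WebVisits <- Seasonality <- PriceTier -> Conversion
  P4: WebVisits <- Seasonality <- PriceTier -> CouponUse <- Conversion
That exhausts the simple backdoor paths. Count: 4.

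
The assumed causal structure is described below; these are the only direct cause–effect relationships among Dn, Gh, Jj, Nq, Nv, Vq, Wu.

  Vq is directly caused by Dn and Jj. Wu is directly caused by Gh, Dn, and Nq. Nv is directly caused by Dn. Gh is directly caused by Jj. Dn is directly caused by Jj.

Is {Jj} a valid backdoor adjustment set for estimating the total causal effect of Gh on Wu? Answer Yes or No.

Backdoor paths from Gh to Wu (paths whose first edge points into Gh):
  P1: Gh <- Jj -> Dn -> Wu
  P2: Gh <- Jj -> Vq <- Dn -> Wu
Condition 1 (no descendant of Gh in the set): holds — descendants of Gh are {Wu}; none are in {Jj}.
Condition 2 (every backdoor path blocked by {Jj}):
  P1: blocked at fork node Jj ∈ conditioning set.
  P2: blocked at fork node Jj ∈ conditioning set.
{Jj} satisfies the backdoor criterion.

Yes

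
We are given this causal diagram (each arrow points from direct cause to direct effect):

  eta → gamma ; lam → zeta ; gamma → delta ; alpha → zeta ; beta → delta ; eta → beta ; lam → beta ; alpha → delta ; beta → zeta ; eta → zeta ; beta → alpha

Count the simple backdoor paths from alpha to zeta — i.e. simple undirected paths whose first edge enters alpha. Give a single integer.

4

A backdoor path from alpha to zeta is any simple undirected path whose first edge points into alpha (i.e. leaves alpha via a parent).
Parents of alpha: {beta}.
Enumerating:
  P1: alpha <- beta <- lam -> zeta
  P2: alpha <- beta <- eta -> zeta
  P3: alpha <- beta -> delta <- gamma <- eta -> zeta
  P4: alpha <- beta -> zeta
That exhausts the simple backdoor paths. Count: 4.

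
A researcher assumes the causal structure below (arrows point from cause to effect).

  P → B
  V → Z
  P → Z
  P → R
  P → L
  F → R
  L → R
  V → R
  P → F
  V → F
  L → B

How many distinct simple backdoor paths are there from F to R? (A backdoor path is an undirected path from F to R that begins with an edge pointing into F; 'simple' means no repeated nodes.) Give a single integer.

A backdoor path from F to R is any simple undirected path whose first edge points into F (i.e. leaves F via a parent).
Parents of F: {P, V}.
Enumerating:
  P1: F <- P -> L -> R
  P2: F <- P -> R
  P3: F <- P -> Z <- V -> R
  P4: F <- P -> B <- L -> R
  P5: F <- V -> R
  P6: F <- V -> Z <- P -> L -> R
  P7: F <- V -> Z <- P -> R
  P8: F <- V -> Z <- P -> B <- L -> R
That exhausts the simple backdoor paths. Count: 8.

8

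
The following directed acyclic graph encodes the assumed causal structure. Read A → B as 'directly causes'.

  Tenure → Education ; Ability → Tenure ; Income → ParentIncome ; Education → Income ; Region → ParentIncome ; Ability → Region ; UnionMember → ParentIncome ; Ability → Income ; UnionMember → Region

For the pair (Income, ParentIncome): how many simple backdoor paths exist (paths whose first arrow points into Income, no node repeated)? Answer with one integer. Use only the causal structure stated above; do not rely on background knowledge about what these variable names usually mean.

A backdoor path from Income to ParentIncome is any simple undirected path whose first edge points into Income (i.e. leaves Income via a parent).
Parents of Income: {Ability, Education}.
Enumerating:
  P1: Income <- Ability -> Region <- UnionMember -> ParentIncome
  P2: Income <- Ability -> Region -> ParentIncome
  P3: Income <- Education <- Tenure <- Ability -> Region <- UnionMember -> ParentIncome
  P4: Income <- Education <- Tenure <- Ability -> Region -> ParentIncome
That exhausts the simple backdoor paths. Count: 4.

4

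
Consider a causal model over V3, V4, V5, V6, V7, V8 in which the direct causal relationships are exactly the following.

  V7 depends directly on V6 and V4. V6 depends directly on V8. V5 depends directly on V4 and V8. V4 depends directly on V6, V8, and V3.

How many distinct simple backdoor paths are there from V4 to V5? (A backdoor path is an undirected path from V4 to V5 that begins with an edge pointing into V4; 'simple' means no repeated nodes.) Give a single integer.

A backdoor path from V4 to V5 is any simple undirected path whose first edge points into V4 (i.e. leaves V4 via a parent).
Parents of V4: {V3, V6, V8}.
Enumerating:
  P1: V4 <- V8 -> V5
  P2: V4 <- V6 <- V8 -> V5
That exhausts the simple backdoor paths. Count: 2.

2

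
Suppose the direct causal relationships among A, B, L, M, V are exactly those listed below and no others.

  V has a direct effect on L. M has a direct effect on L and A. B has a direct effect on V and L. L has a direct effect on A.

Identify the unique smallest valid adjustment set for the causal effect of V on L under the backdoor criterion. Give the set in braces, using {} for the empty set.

Variables eligible for adjustment (non-descendants of V, excluding V and L): {B, M}.
Backdoor paths from V to L:
  P1: V <- B -> L
The empty set is not sufficient: P1 (V <- B -> L) has no collider blocking it and no conditioned non-collider, so it is open.
Try {B}:
  P1: blocked at fork node B ∈ conditioning set.
{B} contains no descendant of V and blocks every backdoor path.
No other singleton works — e.g. {M} leaves P1 open — so {B} is the unique smallest valid adjustment set.

{B}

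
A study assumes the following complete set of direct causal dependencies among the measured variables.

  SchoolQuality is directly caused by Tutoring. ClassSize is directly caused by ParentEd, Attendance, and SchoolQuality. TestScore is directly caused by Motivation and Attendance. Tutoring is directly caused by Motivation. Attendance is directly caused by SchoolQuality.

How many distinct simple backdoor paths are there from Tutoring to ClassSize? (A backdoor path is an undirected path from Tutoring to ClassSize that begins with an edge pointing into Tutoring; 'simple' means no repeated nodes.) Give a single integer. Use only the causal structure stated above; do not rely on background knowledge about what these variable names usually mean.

A backdoor path from Tutoring to ClassSize is any simple undirected path whose first edge points into Tutoring (i.e. leaves Tutoring via a parent).
Parents of Tutoring: {Motivation}.
Enumerating:
  P1: Tutoring <- Motivation -> TestScore <- Attendance <- SchoolQuality -> ClassSize
  P2: Tutoring <- Motivation -> TestScore <- Attendance -> ClassSize
That exhausts the simple backdoor paths. Count: 2.

2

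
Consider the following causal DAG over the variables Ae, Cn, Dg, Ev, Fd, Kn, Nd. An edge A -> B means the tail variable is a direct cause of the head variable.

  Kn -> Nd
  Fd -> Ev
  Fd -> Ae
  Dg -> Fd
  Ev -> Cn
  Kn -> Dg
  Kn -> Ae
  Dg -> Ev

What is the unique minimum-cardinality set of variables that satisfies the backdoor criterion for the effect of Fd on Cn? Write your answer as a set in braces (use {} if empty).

{Dg}

Variables eligible for adjustment (non-descendants of Fd, excluding Fd and Cn): {Dg, Kn, Nd}.
Backdoor paths from Fd to Cn:
  P1: Fd <- Dg -> Ev -> Cn
The empty set is not sufficient: P1 (Fd <- Dg -> Ev -> Cn) has no collider blocking it and no conditioned non-collider, so it is open.
Try {Dg}:
  P1: blocked at fork node Dg ∈ conditioning set.
{Dg} contains no descendant of Fd and blocks every backdoor path.
No other singleton works — e.g. {Kn} leaves P1 open — so {Dg} is the unique smallest valid adjustment set.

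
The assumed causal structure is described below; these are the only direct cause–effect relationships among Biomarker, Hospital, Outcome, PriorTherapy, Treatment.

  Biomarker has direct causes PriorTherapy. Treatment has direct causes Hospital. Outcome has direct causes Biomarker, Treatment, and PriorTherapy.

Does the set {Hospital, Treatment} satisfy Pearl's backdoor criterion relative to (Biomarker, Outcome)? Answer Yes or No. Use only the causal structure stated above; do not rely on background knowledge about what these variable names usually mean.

Backdoor paths from Biomarker to Outcome (paths whose first edge points into Biomarker):
  P1: Biomarker <- PriorTherapy -> Outcome
Condition 1 (no descendant of Biomarker in the set): holds — descendants of Biomarker are {Outcome}; none are in {Hospital, Treatment}.
Condition 2 (every backdoor path blocked by {Hospital, Treatment}):
  P1: open — no interior node is in the conditioning set.
{Hospital, Treatment} does not satisfy the backdoor criterion.

No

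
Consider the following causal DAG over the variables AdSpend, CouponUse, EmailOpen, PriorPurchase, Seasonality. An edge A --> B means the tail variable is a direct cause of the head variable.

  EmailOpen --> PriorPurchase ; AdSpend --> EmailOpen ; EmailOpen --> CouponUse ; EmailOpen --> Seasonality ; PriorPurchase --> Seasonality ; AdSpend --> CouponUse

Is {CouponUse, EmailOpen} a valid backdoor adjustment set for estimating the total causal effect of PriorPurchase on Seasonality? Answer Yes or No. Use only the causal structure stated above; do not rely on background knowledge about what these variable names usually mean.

Yes

Backdoor paths from PriorPurchase to Seasonality (paths whose first edge points into PriorPurchase):
  P1: PriorPurchase <- EmailOpen -> Seasonality
Condition 1 (no descendant of PriorPurchase in the set): holds — descendants of PriorPurchase are {Seasonality}; none are in {CouponUse, EmailOpen}.
Condition 2 (every backdoor path blocked by {CouponUse, EmailOpen}):
  P1: blocked at fork node EmailOpen ∈ conditioning set.
{CouponUse, EmailOpen} satisfies the backdoor criterion.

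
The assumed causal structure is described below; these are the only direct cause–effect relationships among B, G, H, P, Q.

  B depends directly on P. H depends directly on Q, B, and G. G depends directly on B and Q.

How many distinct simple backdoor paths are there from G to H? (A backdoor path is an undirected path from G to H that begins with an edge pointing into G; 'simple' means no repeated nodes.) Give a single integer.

A backdoor path from G to H is any simple undirected path whose first edge points into G (i.e. leaves G via a parent).
Parents of G: {B, Q}.
Enumerating:
  P1: G <- B -> H
  P2: G <- Q -> H
That exhausts the simple backdoor paths. Count: 2.

2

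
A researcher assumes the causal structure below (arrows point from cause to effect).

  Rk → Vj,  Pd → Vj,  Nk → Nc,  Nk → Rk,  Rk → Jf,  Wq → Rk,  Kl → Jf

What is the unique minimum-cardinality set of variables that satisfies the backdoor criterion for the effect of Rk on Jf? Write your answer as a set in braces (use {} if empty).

Variables eligible for adjustment (non-descendants of Rk, excluding Rk and Jf): {Kl, Nc, Nk, Pd, Wq}.
Backdoor paths from Rk to Jf:
  (none)
With no backdoor paths the empty set already satisfies the criterion, and it is trivially minimal.

{}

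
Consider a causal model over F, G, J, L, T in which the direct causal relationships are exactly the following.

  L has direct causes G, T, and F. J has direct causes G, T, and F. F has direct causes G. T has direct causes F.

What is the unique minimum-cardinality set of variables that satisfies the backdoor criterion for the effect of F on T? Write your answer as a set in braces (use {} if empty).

Variables eligible for adjustment (non-descendants of F, excluding F and T): {G}.
Backdoor paths from F to T:
  P1: F <- G -> L <- T
  P2: F <- G -> J <- T
Each backdoor path contains an unconditioned collider, so every path is already blocked with the empty conditioning set:
  P1: blocked at collider L (neither it nor any descendant is in the conditioning set).
  P2: blocked at collider J (neither it nor any descendant is in the conditioning set).
The empty set is therefore the unique smallest valid set.

{}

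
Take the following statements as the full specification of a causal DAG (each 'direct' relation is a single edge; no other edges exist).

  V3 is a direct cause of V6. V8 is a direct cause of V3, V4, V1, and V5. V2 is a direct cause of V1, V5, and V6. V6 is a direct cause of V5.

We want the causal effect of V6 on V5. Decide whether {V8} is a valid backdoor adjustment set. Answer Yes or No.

Backdoor paths from V6 to V5 (paths whose first edge points into V6):
  P1: V6 <- V2 -> V1 <- V8 -> V5
  P2: V6 <- V2 -> V5
  P3: V6 <- V3 <- V8 -> V1 <- V2 -> V5
  P4: V6 <- V3 <- V8 -> V5
Condition 1 (no descendant of V6 in the set): holds — descendants of V6 are {V5}; none are in {V8}.
Condition 2 (every backdoor path blocked by {V8}):
  P1: blocked at collider V1 (neither it nor any descendant is in the conditioning set).
  P2: open — no interior node is in the conditioning set.
  P3: blocked at fork node V8 ∈ conditioning set.
  P4: blocked at fork node V8 ∈ conditioning set.
{V8} does not satisfy the backdoor criterion.

No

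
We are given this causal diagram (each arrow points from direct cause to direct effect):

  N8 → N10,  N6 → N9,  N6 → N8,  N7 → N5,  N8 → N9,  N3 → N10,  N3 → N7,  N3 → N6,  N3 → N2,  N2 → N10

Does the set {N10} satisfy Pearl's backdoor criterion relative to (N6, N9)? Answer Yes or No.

No

Backdoor paths from N6 to N9 (paths whose first edge points into N6):
  P1: N6 <- N3 -> N2 -> N10 <- N8 -> N9
  P2: N6 <- N3 -> N10 <- N8 -> N9
Condition 1 (no descendant of N6 in the set): FAILS — N10 is a descendant of N6.
Condition 2 (every backdoor path blocked by {N10}):
  P1: open — collider(s) N10 are conditioned on (or have a conditioned descendant) and no non-collider on the path is in the set.
  P2: open — collider(s) N10 are conditioned on (or have a conditioned descendant) and no non-collider on the path is in the set.
{N10} does not satisfy the backdoor criterion.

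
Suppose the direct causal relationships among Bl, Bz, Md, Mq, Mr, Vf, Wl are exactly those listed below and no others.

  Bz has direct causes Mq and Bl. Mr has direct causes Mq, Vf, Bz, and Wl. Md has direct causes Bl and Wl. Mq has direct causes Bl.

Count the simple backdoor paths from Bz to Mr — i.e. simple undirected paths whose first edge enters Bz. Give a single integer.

A backdoor path from Bz to Mr is any simple undirected path whose first edge points into Bz (i.e. leaves Bz via a parent).
Parents of Bz: {Bl, Mq}.
Enumerating:
  P1: Bz <- Bl -> Mq -> Mr
  P2: Bz <- Bl -> Md <- Wl -> Mr
  P3: Bz <- Mq <- Bl -> Md <- Wl -> Mr
  P4: Bz <- Mq -> Mr
That exhausts the simple backdoor paths. Count: 4.

4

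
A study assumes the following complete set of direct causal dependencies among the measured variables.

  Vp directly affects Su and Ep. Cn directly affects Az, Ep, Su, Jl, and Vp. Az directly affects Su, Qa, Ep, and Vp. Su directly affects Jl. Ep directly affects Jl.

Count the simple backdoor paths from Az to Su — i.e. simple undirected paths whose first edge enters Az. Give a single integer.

A backdoor path from Az to Su is any simple undirected path whose first edge points into Az (i.e. leaves Az via a parent).
Parents of Az: {Cn}.
Enumerating:
  P1: Az <- Cn -> Vp -> Su
  P2: Az <- Cn -> Vp -> Ep -> Jl <- Su
  P3: Az <- Cn -> Su
  P4: Az <- Cn -> Ep <- Vp -> Su
  P5: Az <- Cn -> Ep -> Jl <- Su
  P6: Az <- Cn -> Jl <- Su
  P7: Az <- Cn -> Jl <- Ep <- Vp -> Su
That exhausts the simple backdoor paths. Count: 7.

7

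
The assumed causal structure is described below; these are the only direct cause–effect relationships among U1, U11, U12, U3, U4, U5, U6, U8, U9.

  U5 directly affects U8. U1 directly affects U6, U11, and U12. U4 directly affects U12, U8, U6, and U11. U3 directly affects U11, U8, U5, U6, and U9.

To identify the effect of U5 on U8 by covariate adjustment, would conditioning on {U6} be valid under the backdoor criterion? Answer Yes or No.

No

Backdoor paths from U5 to U8 (paths whose first edge points into U5):
  P1: U5 <- U3 -> U6 <- U4 -> U8
  P2: U5 <- U3 -> U6 <- U1 -> U12 <- U4 -> U8
  P3: U5 <- U3 -> U6 <- U1 -> U11 <- U4 -> U8
  P4: U5 <- U3 -> U11 <- U4 -> U8
  P5: U5 <- U3 -> U11 <- U1 -> U12 <- U4 -> U8
  P6: U5 <- U3 -> U11 <- U1 -> U6 <- U4 -> U8
  P7: U5 <- U3 -> U8
Condition 1 (no descendant of U5 in the set): holds — descendants of U5 are {U8}; none are in {U6}.
Condition 2 (every backdoor path blocked by {U6}):
  P1: open — collider(s) U6 are conditioned on (or have a conditioned descendant) and no non-collider on the path is in the set.
  P2: blocked at collider U12 (neither it nor any descendant is in the conditioning set).
  P3: blocked at collider U11 (neither it nor any descendant is in the conditioning set).
  P4: blocked at collider U11 (neither it nor any descendant is in the conditioning set).
  P5: blocked at collider U11 (neither it nor any descendant is in the conditioning set).
  P6: blocked at collider U11 (neither it nor any descendant is in the conditioning set).
  P7: open — no interior node is in the conditioning set.
{U6} does not satisfy the backdoor criterion.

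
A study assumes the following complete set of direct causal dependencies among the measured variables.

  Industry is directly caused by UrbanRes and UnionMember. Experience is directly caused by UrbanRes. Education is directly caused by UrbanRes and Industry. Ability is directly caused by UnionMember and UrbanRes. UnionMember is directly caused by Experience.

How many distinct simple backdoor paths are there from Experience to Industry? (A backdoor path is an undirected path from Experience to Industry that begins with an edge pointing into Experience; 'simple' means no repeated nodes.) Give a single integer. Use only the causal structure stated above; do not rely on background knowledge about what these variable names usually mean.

A backdoor path from Experience to Industry is any simple undirected path whose first edge points into Experience (i.e. leaves Experience via a parent).
Parents of Experience: {UrbanRes}.
Enumerating:
  P1: Experience <- UrbanRes -> Industry
  P2: Experience <- UrbanRes -> Education <- Industry
  P3: Experience <- UrbanRes -> Ability <- UnionMember -> Industry
That exhausts the simple backdoor paths. Count: 3.

3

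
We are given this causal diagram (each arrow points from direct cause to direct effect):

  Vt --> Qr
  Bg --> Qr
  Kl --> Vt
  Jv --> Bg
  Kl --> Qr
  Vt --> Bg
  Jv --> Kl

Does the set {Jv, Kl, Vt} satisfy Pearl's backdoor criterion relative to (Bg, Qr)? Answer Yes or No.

Backdoor paths from Bg to Qr (paths whose first edge points into Bg):
  P1: Bg <- Jv -> Kl -> Vt -> Qr
  P2: Bg <- Jv -> Kl -> Qr
  P3: Bg <- Vt <- Kl -> Qr
  P4: Bg <- Vt -> Qr
Condition 1 (no descendant of Bg in the set): holds — descendants of Bg are {Qr}; none are in {Jv, Kl, Vt}.
Condition 2 (every backdoor path blocked by {Jv, Kl, Vt}):
  P1: blocked at fork node Jv ∈ conditioning set.
  P2: blocked at fork node Jv ∈ conditioning set.
  P3: blocked at chain node Vt ∈ conditioning set.
  P4: blocked at fork node Vt ∈ conditioning set.
{Jv, Kl, Vt} satisfies the backdoor criterion.

Yes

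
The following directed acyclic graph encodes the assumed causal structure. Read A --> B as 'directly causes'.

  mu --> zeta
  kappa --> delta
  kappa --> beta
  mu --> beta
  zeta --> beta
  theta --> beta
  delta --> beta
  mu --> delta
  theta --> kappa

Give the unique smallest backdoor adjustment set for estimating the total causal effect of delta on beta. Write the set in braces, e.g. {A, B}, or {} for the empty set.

{kappa, mu}

Variables eligible for adjustment (non-descendants of delta, excluding delta and beta): {kappa, mu, theta, zeta}.
Backdoor paths from delta to beta:
  P1: delta <- mu -> zeta -> beta
  P2: delta <- mu -> beta
  P3: delta <- kappa <- theta -> beta
  P4: delta <- kappa -> beta
The empty set is not sufficient: P1 (delta <- mu -> zeta -> beta) has no collider blocking it and no conditioned non-collider, so it is open.
Try {kappa, mu}:
  P1: blocked at fork node mu ∈ conditioning set.
  P2: blocked at fork node mu ∈ conditioning set.
  P3: blocked at chain node kappa ∈ conditioning set.
  P4: blocked at fork node kappa ∈ conditioning set.
{kappa, mu} contains no descendant of delta and blocks every backdoor path.
Every element of {kappa, mu} is needed (dropping kappa leaves P3 open; dropping mu leaves P1 open), so no proper subset is valid.
Among all size-2 subsets of the eligible variables, only {kappa, mu} blocks every backdoor path, so it is the unique smallest valid adjustment set.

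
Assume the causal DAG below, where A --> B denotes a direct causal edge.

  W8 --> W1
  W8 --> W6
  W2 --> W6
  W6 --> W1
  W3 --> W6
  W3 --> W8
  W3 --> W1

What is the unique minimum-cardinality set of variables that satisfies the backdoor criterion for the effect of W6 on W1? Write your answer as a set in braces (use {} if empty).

{W3, W8}

Variables eligible for adjustment (non-descendants of W6, excluding W6 and W1): {W2, W3, W8}.
Backdoor paths from W6 to W1:
  P1: W6 <- W3 -> W8 -> W1
  P2: W6 <- W3 -> W1
  P3: W6 <- W8 <- W3 -> W1
  P4: W6 <- W8 -> W1
The empty set is not sufficient: P1 (W6 <- W3 -> W8 -> W1) has no collider blocking it and no conditioned non-collider, so it is open.
Try {W3, W8}:
  P1: blocked at fork node W3 ∈ conditioning set.
  P2: blocked at fork node W3 ∈ conditioning set.
  P3: blocked at chain node W8 ∈ conditioning set.
  P4: blocked at fork node W8 ∈ conditioning set.
{W3, W8} contains no descendant of W6 and blocks every backdoor path.
Every element of {W3, W8} is needed (dropping W3 leaves P2 open; dropping W8 leaves P4 open), so no proper subset is valid.
Among all size-2 subsets of the eligible variables, only {W3, W8} blocks every backdoor path, so it is the unique smallest valid adjustment set.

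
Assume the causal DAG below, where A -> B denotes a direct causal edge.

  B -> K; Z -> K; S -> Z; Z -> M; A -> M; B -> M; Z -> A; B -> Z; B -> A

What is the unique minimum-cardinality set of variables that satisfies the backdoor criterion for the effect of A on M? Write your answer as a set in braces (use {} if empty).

Variables eligible for adjustment (non-descendants of A, excluding A and M): {B, K, S, Z}.
Backdoor paths from A to M:
  P1: A <- B -> Z -> M
  P2: A <- B -> K <- Z -> M
  P3: A <- B -> M
  P4: A <- Z <- B -> M
  P5: A <- Z -> K <- B -> M
  P6: A <- Z -> M
The empty set is not sufficient: P1 (A <- B -> Z -> M) has no collider blocking it and no conditioned non-collider, so it is open.
Try {B, Z}:
  P1: blocked at fork node B ∈ conditioning set.
  P2: blocked at fork node B ∈ conditioning set.
  P3: blocked at fork node B ∈ conditioning set.
  P4: blocked at chain node Z ∈ conditioning set.
  P5: blocked at fork node Z ∈ conditioning set.
  P6: blocked at fork node Z ∈ conditioning set.
{B, Z} contains no descendant of A and blocks every backdoor path.
Every element of {B, Z} is needed (dropping B leaves P3 open; dropping Z leaves P6 open), so no proper subset is valid.
Among all size-2 subsets of the eligible variables, only {B, Z} blocks every backdoor path, so it is the unique smallest valid adjustment set.

{B, Z}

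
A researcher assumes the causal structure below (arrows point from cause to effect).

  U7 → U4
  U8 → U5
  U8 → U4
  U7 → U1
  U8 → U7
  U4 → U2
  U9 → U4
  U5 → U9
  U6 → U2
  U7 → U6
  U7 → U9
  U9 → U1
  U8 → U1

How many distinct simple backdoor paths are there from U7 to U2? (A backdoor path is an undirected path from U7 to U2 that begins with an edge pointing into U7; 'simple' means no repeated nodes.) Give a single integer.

3

A backdoor path from U7 to U2 is any simple undirected path whose first edge points into U7 (i.e. leaves U7 via a parent).
Parents of U7: {U8}.
Enumerating:
  P1: U7 <- U8 -> U5 -> U9 -> U4 -> U2
  P2: U7 <- U8 -> U4 -> U2
  P3: U7 <- U8 -> U1 <- U9 -> U4 -> U2
That exhausts the simple backdoor paths. Count: 3.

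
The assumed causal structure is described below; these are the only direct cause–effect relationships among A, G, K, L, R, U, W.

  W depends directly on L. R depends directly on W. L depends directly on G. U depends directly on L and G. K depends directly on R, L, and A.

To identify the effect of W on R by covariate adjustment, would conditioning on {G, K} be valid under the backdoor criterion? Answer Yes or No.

No

Backdoor paths from W to R (paths whose first edge points into W):
  P1: W <- L -> K <- R
Condition 1 (no descendant of W in the set): FAILS — K is a descendant of W.
Condition 2 (every backdoor path blocked by {G, K}):
  P1: open — collider(s) K are conditioned on (or have a conditioned descendant) and no non-collider on the path is in the set.
{G, K} does not satisfy the backdoor criterion.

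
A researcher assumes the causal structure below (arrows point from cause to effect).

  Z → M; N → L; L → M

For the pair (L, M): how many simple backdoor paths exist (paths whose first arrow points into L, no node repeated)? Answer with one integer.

A backdoor path from L to M is any simple undirected path whose first edge points into L (i.e. leaves L via a parent).
Parents of L: {N}.
No simple path from any parent of L reaches M without revisiting L, so there are no backdoor paths.

0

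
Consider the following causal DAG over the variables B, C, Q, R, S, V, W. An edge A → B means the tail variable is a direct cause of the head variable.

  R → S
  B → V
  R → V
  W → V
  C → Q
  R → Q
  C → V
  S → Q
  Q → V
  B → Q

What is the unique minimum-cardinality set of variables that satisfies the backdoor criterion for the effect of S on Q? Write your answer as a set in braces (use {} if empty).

Variables eligible for adjustment (non-descendants of S, excluding S and Q): {B, C, R, W}.
Backdoor paths from S to Q:
  P1: S <- R -> Q
  P2: S <- R -> V <- C -> Q
  P3: S <- R -> V <- B -> Q
  P4: S <- R -> V <- Q
The empty set is not sufficient: P1 (S <- R -> Q) has no collider blocking it and no conditioned non-collider, so it is open.
Try {R}:
  P1: blocked at fork node R ∈ conditioning set.
  P2: blocked at fork node R ∈ conditioning set.
  P3: blocked at fork node R ∈ conditioning set.
  P4: blocked at fork node R ∈ conditioning set.
{R} contains no descendant of S and blocks every backdoor path.
No other singleton works — e.g. {C} leaves P1 open — so {R} is the unique smallest valid adjustment set.

{R}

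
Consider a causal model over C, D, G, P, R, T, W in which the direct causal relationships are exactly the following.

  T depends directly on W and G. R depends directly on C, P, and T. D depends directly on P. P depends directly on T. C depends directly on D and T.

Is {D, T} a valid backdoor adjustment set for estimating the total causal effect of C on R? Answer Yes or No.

Yes

Backdoor paths from C to R (paths whose first edge points into C):
  P1: C <- T -> P -> R
  P2: C <- T -> R
  P3: C <- D <- P <- T -> R
  P4: C <- D <- P -> R
Condition 1 (no descendant of C in the set): holds — descendants of C are {R}; none are in {D, T}.
Condition 2 (every backdoor path blocked by {D, T}):
  P1: blocked at fork node T ∈ conditioning set.
  P2: blocked at fork node T ∈ conditioning set.
  P3: blocked at chain node D ∈ conditioning set.
  P4: blocked at chain node D ∈ conditioning set.
{D, T} satisfies the backdoor criterion.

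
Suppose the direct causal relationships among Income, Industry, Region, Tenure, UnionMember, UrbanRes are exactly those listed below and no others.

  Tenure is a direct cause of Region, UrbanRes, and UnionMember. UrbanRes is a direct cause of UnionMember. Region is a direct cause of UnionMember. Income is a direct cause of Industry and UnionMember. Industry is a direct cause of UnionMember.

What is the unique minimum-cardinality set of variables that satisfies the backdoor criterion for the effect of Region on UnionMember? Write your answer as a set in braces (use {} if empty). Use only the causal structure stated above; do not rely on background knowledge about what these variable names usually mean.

Variables eligible for adjustment (non-descendants of Region, excluding Region and UnionMember): {Income, Industry, Tenure, UrbanRes}.
Backdoor paths from Region to UnionMember:
  P1: Region <- Tenure -> UrbanRes -> UnionMember
  P2: Region <- Tenure -> UnionMember
The empty set is not sufficient: P1 (Region <- Tenure -> UrbanRes -> UnionMember) has no collider blocking it and no conditioned non-collider, so it is open.
Try {Tenure}:
  P1: blocked at fork node Tenure ∈ conditioning set.
  P2: blocked at fork node Tenure ∈ conditioning set.
{Tenure} contains no descendant of Region and blocks every backdoor path.
No other singleton works — e.g. {Income} leaves P1 open — so {Tenure} is the unique smallest valid adjustment set.

{Tenure}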